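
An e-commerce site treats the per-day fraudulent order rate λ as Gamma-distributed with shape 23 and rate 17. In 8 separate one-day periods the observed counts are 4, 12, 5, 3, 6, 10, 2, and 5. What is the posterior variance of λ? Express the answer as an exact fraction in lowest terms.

14/125

Total count: 4 + 12 + 5 + 3 + 6 + 10 + 2 + 5 = 47.
Total exposure: 8 days.
By Gamma–Poisson conjugacy, the posterior is Gamma(α + Σx, β + Σt) = Gamma(23 + 47, 17 + 8) = Gamma(70, 25).
Posterior variance = α'/β'² = 70/625 = 14/125.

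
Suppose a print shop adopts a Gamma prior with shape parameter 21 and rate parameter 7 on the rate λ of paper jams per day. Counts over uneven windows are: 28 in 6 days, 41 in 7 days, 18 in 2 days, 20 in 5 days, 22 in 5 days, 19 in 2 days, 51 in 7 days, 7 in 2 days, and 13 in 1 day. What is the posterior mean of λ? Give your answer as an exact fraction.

60/11

Total count: 28 + 41 + 18 + 20 + 22 + 19 + 51 + 7 + 13 = 219.
Total exposure: 6 + 7 + 2 + 5 + 5 + 2 + 7 + 2 + 1 = 37 days.
Conjugate update: add total count to the shape and total exposure to the rate, giving Gamma(240, 44).
Posterior mean = α'/β' = 240/44 = 60/11.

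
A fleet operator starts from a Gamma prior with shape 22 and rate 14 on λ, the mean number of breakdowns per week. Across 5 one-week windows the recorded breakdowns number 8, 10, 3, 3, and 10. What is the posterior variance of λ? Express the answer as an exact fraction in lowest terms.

56/361

Total count: 8 + 10 + 3 + 3 + 10 = 34.
Total exposure: 5 weeks.
Conjugate update: add total count to the shape and total exposure to the rate, giving Gamma(56, 19).
Posterior variance = α'/β'² = 56/361.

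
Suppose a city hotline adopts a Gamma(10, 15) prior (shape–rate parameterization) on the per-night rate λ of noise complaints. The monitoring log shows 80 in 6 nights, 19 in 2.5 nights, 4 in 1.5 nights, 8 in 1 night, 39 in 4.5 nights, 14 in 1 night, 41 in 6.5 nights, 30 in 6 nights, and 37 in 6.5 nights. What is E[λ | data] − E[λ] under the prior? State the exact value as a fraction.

Total count: 80 + 19 + 4 + 8 + 39 + 14 + 41 + 30 + 37 = 272.
Total exposure: 6 + 2.5 + 1.5 + 1 + 4.5 + 1 + 6.5 + 6 + 6.5 = 35.5 nights.
Gamma(α, β) with Poisson data over total exposure Σt gives posterior Gamma(α+Σx, β+Σt) = Gamma(282, 101/2).
Posterior mean = 282/(101/2) = 564/101; prior mean = 10/15 = 2/3. Difference = 564/101 − 2/3 = 1490/303.

1490/303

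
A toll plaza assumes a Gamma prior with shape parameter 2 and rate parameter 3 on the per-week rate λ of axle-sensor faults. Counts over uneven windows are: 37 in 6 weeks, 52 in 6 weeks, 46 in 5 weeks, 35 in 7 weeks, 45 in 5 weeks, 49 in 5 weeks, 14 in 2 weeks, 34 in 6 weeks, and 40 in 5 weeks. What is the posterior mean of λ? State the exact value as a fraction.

177/25

Total count: 37 + 52 + 46 + 35 + 45 + 49 + 14 + 34 + 40 = 352.
Total exposure: 6 + 6 + 5 + 7 + 5 + 5 + 2 + 6 + 5 = 47 weeks.
Posterior: α' = 2 + 352 = 354, β' = 3 + 47 = 50.
Posterior mean = α'/β' = 354/50 = 177/25.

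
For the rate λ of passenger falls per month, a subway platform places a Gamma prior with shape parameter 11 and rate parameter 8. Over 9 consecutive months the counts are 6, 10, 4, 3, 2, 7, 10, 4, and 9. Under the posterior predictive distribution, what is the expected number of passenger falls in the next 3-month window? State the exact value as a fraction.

198/17

Total count: 6 + 10 + 4 + 3 + 2 + 7 + 10 + 4 + 9 = 55.
Total exposure: 9 months.
Gamma(α, β) with Poisson data over total exposure Σt gives posterior Gamma(α+Σx, β+Σt) = Gamma(66, 17).
Predictive mean over a 3-month window = T·E[λ|data] = 3·66/17 = 198/17.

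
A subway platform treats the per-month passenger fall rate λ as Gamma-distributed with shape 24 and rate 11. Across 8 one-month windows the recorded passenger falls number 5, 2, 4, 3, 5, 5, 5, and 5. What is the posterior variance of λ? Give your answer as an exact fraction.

58/361

Total count: 5 + 2 + 4 + 3 + 5 + 5 + 5 + 5 = 34.
Total exposure: 8 months.
Posterior: α' = 24 + 34 = 58, β' = 11 + 8 = 19.
Posterior variance = α'/β'² = 58/361.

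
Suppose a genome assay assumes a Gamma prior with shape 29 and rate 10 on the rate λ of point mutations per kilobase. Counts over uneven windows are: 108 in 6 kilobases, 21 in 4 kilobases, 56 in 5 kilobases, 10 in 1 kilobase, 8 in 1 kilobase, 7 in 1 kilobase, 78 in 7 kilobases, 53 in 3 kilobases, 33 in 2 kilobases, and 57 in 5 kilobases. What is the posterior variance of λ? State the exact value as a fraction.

Total count: 108 + 21 + 56 + 10 + 8 + 7 + 78 + 53 + 33 + 57 = 431.
Total exposure: 6 + 4 + 5 + 1 + 1 + 1 + 7 + 3 + 2 + 5 = 35 kilobases.
Conjugate update: add total count to the shape and total exposure to the rate, giving Gamma(460, 45).
Posterior variance = α'/β'² = 460/2025 = 92/405.

92/405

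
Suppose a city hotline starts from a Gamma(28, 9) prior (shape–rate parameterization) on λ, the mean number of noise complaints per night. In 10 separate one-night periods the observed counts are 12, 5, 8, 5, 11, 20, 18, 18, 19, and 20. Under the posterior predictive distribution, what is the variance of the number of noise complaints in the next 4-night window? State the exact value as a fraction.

15088/361

Total count: 12 + 5 + 8 + 5 + 11 + 20 + 18 + 18 + 19 + 20 = 136.
Total exposure: 10 nights.
The Gamma prior is conjugate for the Poisson rate, so λ | data ~ Gamma(28+136, 9+10) = Gamma(164, 19).
The posterior predictive for a window of length T is Negative Binomial with variance T·α'·(β'+T)/β'² = 4·164·23/361 = 15088/361.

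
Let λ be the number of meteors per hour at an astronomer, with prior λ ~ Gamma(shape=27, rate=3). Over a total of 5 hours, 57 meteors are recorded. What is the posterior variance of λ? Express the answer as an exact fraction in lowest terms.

Total count 57 over total exposure 5 hours.
Gamma(α, β) with Poisson data over total exposure Σt gives posterior Gamma(α+Σx, β+Σt) = Gamma(84, 8).
Posterior variance = α'/β'² = 84/64 = 21/16.

21/16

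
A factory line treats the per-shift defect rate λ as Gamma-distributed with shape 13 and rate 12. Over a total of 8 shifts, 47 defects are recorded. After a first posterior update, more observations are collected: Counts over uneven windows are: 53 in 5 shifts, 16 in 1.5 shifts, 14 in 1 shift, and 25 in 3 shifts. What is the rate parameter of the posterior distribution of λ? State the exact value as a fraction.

Total count 47 over total exposure 8 shifts.
After the first batch: Gamma(13 + 47, 12 + 8) = Gamma(60, 20).
Total count: 53 + 16 + 14 + 25 = 108.
Total exposure: 5 + 1.5 + 1 + 3 = 10.5 shifts.
After the second batch: Gamma(60 + 108, 20 + 10.5) = Gamma(168, 61/2).

61/2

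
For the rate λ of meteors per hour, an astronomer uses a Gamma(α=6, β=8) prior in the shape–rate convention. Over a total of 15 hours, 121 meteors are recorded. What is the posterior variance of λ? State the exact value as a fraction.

127/529

Total count 121 over total exposure 15 hours.
By Gamma–Poisson conjugacy, the posterior is Gamma(α + Σx, β + Σt) = Gamma(6 + 121, 8 + 15) = Gamma(127, 23).
Posterior variance = α'/β'² = 127/529.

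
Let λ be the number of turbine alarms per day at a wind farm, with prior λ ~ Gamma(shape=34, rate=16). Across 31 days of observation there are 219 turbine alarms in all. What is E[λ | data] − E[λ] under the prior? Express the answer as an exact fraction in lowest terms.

Total count 219 over total exposure 31 days.
Posterior: α' = 34 + 219 = 253, β' = 16 + 31 = 47.
Posterior mean = 253/47 = 253/47; prior mean = 34/16 = 17/8. Difference = 253/47 − 17/8 = 1225/376.

1225/376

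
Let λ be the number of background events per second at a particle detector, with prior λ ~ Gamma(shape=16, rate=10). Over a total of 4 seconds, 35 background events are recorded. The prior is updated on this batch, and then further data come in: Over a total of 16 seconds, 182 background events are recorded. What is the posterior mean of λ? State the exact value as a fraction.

Total count 35 over total exposure 4 seconds.
After the first batch: Gamma(16 + 35, 10 + 4) = Gamma(51, 14).
Total count 182 over total exposure 16 seconds.
After the second batch: Gamma(51 + 182, 14 + 16) = Gamma(233, 30).
Posterior mean = α'/β' = 233/30.

233/30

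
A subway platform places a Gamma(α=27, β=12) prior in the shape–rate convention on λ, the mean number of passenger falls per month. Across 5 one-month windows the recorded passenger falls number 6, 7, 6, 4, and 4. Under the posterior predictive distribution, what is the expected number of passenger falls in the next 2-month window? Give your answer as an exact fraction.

Total count: 6 + 7 + 6 + 4 + 4 = 27.
Total exposure: 5 months.
Conjugate update: add total count to the shape and total exposure to the rate, giving Gamma(54, 17).
Predictive mean over a 2-month window = T·E[λ|data] = 2·54/17 = 108/17.

108/17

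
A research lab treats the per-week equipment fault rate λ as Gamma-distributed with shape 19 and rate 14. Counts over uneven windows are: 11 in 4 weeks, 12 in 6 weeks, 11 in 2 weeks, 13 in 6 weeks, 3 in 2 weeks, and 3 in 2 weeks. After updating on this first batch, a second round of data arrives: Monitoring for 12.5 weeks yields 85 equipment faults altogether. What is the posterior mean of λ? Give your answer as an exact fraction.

Total count: 11 + 12 + 11 + 13 + 3 + 3 = 53.
Total exposure: 4 + 6 + 2 + 6 + 2 + 2 = 22 weeks.
After the first batch: Gamma(19 + 53, 14 + 22) = Gamma(72, 36).
Total count 85 over total exposure 12.5 weeks.
After the second batch: Gamma(72 + 85, 36 + 12.5) = Gamma(157, 97/2).
Posterior mean = α'/β' = 157/(97/2) = 314/97.

314/97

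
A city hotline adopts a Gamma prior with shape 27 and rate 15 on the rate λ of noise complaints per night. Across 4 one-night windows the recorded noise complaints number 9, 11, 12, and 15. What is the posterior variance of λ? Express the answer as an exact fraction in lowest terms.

74/361

Total count: 9 + 11 + 12 + 15 = 47.
Total exposure: 4 nights.
Conjugate update: add total count to the shape and total exposure to the rate, giving Gamma(74, 19).
Posterior variance = α'/β'² = 74/361.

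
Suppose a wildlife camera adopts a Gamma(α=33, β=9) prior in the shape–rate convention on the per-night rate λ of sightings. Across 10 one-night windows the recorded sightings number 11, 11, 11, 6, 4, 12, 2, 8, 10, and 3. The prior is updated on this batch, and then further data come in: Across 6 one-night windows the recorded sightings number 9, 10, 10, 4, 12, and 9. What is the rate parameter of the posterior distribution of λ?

Total count: 11 + 11 + 11 + 6 + 4 + 12 + 2 + 8 + 10 + 3 = 78.
Total exposure: 10 nights.
After the first batch: Gamma(33 + 78, 9 + 10) = Gamma(111, 19).
Total count: 9 + 10 + 10 + 4 + 12 + 9 = 54.
Total exposure: 6 nights.
After the second batch: Gamma(111 + 54, 19 + 6) = Gamma(165, 25).

25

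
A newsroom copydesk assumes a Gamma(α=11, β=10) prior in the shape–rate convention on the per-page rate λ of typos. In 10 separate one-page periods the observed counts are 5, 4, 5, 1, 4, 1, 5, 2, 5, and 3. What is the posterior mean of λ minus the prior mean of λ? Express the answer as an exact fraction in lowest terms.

6/5

Total count: 5 + 4 + 5 + 1 + 4 + 1 + 5 + 2 + 5 + 3 = 35.
Total exposure: 10 pages.
By Gamma–Poisson conjugacy, the posterior is Gamma(α + Σx, β + Σt) = Gamma(11 + 35, 10 + 10) = Gamma(46, 20).
Posterior mean = 46/20 = 23/10; prior mean = 11/10 = 11/10. Difference = 23/10 − 11/10 = 6/5.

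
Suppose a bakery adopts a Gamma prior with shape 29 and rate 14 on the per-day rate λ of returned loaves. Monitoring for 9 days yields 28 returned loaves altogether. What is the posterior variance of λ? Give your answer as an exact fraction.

57/529

Total count 28 over total exposure 9 days.
Conjugate update: add total count to the shape and total exposure to the rate, giving Gamma(57, 23).
Posterior variance = α'/β'² = 57/529.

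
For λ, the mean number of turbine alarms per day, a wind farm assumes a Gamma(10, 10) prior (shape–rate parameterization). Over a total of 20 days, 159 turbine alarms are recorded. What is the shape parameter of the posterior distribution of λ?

169

Total count 159 over total exposure 20 days.
Posterior: α' = 10 + 159 = 169, β' = 10 + 20 = 30.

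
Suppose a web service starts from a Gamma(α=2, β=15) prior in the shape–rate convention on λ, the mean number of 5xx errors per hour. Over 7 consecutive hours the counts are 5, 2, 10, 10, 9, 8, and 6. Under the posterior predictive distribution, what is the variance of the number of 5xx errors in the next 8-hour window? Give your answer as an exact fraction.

3120/121

Total count: 5 + 2 + 10 + 10 + 9 + 8 + 6 = 50.
Total exposure: 7 hours.
The Gamma prior is conjugate for the Poisson rate, so λ | data ~ Gamma(2+50, 15+7) = Gamma(52, 22).
The posterior predictive for a window of length T is Negative Binomial with variance T·α'·(β'+T)/β'² = 8·52·30/484 = 3120/121.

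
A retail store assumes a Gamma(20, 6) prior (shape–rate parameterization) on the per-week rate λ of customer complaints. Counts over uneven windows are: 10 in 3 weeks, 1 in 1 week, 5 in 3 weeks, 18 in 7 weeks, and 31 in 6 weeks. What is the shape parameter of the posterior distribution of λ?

Total count: 10 + 1 + 5 + 18 + 31 = 65.
Total exposure: 3 + 1 + 3 + 7 + 6 = 20 weeks.
Posterior: α' = 20 + 65 = 85, β' = 6 + 20 = 26.

85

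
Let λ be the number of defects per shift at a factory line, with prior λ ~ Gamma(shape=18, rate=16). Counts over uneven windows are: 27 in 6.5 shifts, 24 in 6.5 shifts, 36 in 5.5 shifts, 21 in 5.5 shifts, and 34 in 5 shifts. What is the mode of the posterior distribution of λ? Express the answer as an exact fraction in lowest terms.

53/15

Total count: 27 + 24 + 36 + 21 + 34 = 142.
Total exposure: 6.5 + 6.5 + 5.5 + 5.5 + 5 = 29 shifts.
Conjugate update: add total count to the shape and total exposure to the rate, giving Gamma(160, 45).
Posterior mode = (α'−1)/β' = 159/45 = 53/15.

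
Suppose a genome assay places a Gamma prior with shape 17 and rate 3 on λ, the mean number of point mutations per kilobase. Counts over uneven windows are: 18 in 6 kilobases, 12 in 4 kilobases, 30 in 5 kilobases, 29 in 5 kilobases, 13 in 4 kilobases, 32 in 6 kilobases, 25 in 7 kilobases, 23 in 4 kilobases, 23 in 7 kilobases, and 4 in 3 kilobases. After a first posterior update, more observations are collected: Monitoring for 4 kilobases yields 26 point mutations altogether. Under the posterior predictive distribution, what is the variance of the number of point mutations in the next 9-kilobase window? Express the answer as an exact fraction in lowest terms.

Total count: 18 + 12 + 30 + 29 + 13 + 32 + 25 + 23 + 23 + 4 = 209.
Total exposure: 6 + 4 + 5 + 5 + 4 + 6 + 7 + 4 + 7 + 3 = 51 kilobases.
After the first batch: Gamma(17 + 209, 3 + 51) = Gamma(226, 54).
Total count 26 over total exposure 4 kilobases.
After the second batch: Gamma(226 + 26, 54 + 4) = Gamma(252, 58).
The posterior predictive for a window of length T is Negative Binomial with variance T·α'·(β'+T)/β'² = 9·252·67/3364 = 37989/841.

37989/841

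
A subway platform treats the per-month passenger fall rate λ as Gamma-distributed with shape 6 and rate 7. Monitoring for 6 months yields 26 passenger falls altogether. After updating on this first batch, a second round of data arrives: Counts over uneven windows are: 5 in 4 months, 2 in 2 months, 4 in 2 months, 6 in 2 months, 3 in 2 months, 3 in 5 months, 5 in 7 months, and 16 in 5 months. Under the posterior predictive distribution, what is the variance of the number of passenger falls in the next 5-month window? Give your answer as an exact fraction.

Total count 26 over total exposure 6 months.
After the first batch: Gamma(6 + 26, 7 + 6) = Gamma(32, 13).
Total count: 5 + 2 + 4 + 6 + 3 + 3 + 5 + 16 = 44.
Total exposure: 4 + 2 + 2 + 2 + 2 + 5 + 7 + 5 = 29 months.
After the second batch: Gamma(32 + 44, 13 + 29) = Gamma(76, 42).
The posterior predictive for a window of length T is Negative Binomial with variance T·α'·(β'+T)/β'² = 5·76·47/1764 = 4465/441.

4465/441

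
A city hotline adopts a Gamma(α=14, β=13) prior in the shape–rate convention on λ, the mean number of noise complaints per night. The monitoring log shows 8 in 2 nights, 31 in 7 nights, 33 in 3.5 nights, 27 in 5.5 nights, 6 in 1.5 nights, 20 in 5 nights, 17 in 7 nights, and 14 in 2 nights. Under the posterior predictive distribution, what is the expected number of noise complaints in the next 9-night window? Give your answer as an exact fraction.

1020/31

Total count: 8 + 31 + 33 + 27 + 6 + 20 + 17 + 14 = 156.
Total exposure: 2 + 7 + 3.5 + 5.5 + 1.5 + 5 + 7 + 2 = 33.5 nights.
Posterior: α' = 14 + 156 = 170, β' = 13 + 33.5 = 93/2.
Predictive mean over a 9-night window = T·E[λ|data] = 9·170/(93/2) = 1020/31.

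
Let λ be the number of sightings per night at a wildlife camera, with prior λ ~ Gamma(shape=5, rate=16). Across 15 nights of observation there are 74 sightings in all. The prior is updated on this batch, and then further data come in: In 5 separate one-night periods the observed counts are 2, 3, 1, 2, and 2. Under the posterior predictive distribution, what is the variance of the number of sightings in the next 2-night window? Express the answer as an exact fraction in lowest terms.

Total count 74 over total exposure 15 nights.
After the first batch: Gamma(5 + 74, 16 + 15) = Gamma(79, 31).
Total count: 2 + 3 + 1 + 2 + 2 = 10.
Total exposure: 5 nights.
After the second batch: Gamma(79 + 10, 31 + 5) = Gamma(89, 36).
The posterior predictive for a window of length T is Negative Binomial with variance T·α'·(β'+T)/β'² = 2·89·38/1296 = 1691/324.

1691/324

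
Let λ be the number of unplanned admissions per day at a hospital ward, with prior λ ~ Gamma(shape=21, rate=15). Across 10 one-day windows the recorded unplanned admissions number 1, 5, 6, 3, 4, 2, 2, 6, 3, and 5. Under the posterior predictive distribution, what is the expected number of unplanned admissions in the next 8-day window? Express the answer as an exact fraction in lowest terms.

464/25

Total count: 1 + 5 + 6 + 3 + 4 + 2 + 2 + 6 + 3 + 5 = 37.
Total exposure: 10 days.
Conjugate update: add total count to the shape and total exposure to the rate, giving Gamma(58, 25).
Predictive mean over an 8-day window = T·E[λ|data] = 8·58/25 = 464/25.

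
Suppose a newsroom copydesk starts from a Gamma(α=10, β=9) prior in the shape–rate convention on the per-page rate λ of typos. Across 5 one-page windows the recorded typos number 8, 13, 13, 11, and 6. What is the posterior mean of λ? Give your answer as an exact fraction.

61/14

Total count: 8 + 13 + 13 + 11 + 6 = 51.
Total exposure: 5 pages.
Conjugate update: add total count to the shape and total exposure to the rate, giving Gamma(61, 14).
Posterior mean = α'/β' = 61/14.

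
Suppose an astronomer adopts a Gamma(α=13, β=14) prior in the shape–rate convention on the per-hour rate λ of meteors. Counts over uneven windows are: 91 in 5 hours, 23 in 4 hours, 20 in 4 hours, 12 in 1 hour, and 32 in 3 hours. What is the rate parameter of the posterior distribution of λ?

31

Total count: 91 + 23 + 20 + 12 + 32 = 178.
Total exposure: 5 + 4 + 4 + 1 + 3 = 17 hours.
Gamma(α, β) with Poisson data over total exposure Σt gives posterior Gamma(α+Σx, β+Σt) = Gamma(191, 31).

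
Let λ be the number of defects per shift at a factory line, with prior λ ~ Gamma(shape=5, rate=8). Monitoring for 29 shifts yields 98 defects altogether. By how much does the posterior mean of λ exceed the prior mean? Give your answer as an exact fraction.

Total count 98 over total exposure 29 shifts.
The Gamma prior is conjugate for the Poisson rate, so λ | data ~ Gamma(5+98, 8+29) = Gamma(103, 37).
Posterior mean = 103/37 = 103/37; prior mean = 5/8 = 5/8. Difference = 103/37 − 5/8 = 639/296.

639/296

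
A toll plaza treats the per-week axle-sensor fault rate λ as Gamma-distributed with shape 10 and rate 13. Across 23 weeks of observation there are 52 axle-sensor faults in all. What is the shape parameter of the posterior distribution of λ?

62

Total count 52 over total exposure 23 weeks.
Conjugate update: add total count to the shape and total exposure to the rate, giving Gamma(62, 36).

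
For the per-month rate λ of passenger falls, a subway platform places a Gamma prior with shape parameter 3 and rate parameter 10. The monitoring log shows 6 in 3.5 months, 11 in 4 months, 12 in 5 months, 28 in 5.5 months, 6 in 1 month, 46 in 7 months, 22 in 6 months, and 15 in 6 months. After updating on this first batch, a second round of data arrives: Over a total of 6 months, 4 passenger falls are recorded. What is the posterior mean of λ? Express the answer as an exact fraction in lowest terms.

17/6

Total count: 6 + 11 + 12 + 28 + 6 + 46 + 22 + 15 = 146.
Total exposure: 3.5 + 4 + 5 + 5.5 + 1 + 7 + 6 + 6 = 38 months.
After the first batch: Gamma(3 + 146, 10 + 38) = Gamma(149, 48).
Total count 4 over total exposure 6 months.
After the second batch: Gamma(149 + 4, 48 + 6) = Gamma(153, 54).
Posterior mean = α'/β' = 153/54 = 17/6.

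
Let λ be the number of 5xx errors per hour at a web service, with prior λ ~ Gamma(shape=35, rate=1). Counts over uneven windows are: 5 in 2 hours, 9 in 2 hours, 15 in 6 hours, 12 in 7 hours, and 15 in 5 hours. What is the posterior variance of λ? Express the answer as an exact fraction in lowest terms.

91/529

Total count: 5 + 9 + 15 + 12 + 15 = 56.
Total exposure: 2 + 2 + 6 + 7 + 5 = 22 hours.
Conjugate update: add total count to the shape and total exposure to the rate, giving Gamma(91, 23).
Posterior variance = α'/β'² = 91/529.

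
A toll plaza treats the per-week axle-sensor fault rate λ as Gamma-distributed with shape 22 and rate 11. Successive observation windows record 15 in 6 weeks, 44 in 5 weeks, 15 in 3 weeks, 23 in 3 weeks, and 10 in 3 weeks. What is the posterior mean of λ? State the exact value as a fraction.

Total count: 15 + 44 + 15 + 23 + 10 = 107.
Total exposure: 6 + 5 + 3 + 3 + 3 = 20 weeks.
The Gamma prior is conjugate for the Poisson rate, so λ | data ~ Gamma(22+107, 11+20) = Gamma(129, 31).
Posterior mean = α'/β' = 129/31.

129/31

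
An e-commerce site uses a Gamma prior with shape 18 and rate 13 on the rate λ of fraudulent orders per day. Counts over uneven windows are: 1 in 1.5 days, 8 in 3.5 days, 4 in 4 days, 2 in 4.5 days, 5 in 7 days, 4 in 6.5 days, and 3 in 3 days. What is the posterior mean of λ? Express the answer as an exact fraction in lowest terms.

Total count: 1 + 8 + 4 + 2 + 5 + 4 + 3 = 27.
Total exposure: 1.5 + 3.5 + 4 + 4.5 + 7 + 6.5 + 3 = 30 days.
Posterior: α' = 18 + 27 = 45, β' = 13 + 30 = 43.
Posterior mean = α'/β' = 45/43.

45/43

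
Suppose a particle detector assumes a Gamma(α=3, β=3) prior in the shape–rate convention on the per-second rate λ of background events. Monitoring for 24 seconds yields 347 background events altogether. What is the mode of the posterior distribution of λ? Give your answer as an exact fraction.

349/27

Total count 347 over total exposure 24 seconds.
The Gamma prior is conjugate for the Poisson rate, so λ | data ~ Gamma(3+347, 3+24) = Gamma(350, 27).
Posterior mode = (α'−1)/β' = 349/27.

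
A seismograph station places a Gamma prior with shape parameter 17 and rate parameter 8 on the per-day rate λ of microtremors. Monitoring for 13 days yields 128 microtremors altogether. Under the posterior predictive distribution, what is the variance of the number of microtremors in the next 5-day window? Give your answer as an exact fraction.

Total count 128 over total exposure 13 days.
Conjugate update: add total count to the shape and total exposure to the rate, giving Gamma(145, 21).
The posterior predictive for a window of length T is Negative Binomial with variance T·α'·(β'+T)/β'² = 5·145·26/441 = 18850/441.

18850/441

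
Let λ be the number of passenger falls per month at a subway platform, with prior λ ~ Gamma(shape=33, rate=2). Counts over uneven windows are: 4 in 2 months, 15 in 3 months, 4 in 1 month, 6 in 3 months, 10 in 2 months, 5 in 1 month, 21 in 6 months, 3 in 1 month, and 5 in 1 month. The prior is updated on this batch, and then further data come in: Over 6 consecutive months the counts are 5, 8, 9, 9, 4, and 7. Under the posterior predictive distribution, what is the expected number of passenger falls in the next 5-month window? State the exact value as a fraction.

185/7

Total count: 4 + 15 + 4 + 6 + 10 + 5 + 21 + 3 + 5 = 73.
Total exposure: 2 + 3 + 1 + 3 + 2 + 1 + 6 + 1 + 1 = 20 months.
After the first batch: Gamma(33 + 73, 2 + 20) = Gamma(106, 22).
Total count: 5 + 8 + 9 + 9 + 4 + 7 = 42.
Total exposure: 6 months.
After the second batch: Gamma(106 + 42, 22 + 6) = Gamma(148, 28).
Predictive mean over a 5-month window = T·E[λ|data] = 5·148/28 = 185/7.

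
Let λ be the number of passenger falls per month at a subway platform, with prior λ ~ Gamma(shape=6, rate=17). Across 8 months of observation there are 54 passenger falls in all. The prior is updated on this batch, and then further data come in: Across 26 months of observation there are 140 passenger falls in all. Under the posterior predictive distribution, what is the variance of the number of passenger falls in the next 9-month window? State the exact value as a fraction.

12000/289

Total count 54 over total exposure 8 months.
After the first batch: Gamma(6 + 54, 17 + 8) = Gamma(60, 25).
Total count 140 over total exposure 26 months.
After the second batch: Gamma(60 + 140, 25 + 26) = Gamma(200, 51).
The posterior predictive for a window of length T is Negative Binomial with variance T·α'·(β'+T)/β'² = 9·200·60/2601 = 12000/289.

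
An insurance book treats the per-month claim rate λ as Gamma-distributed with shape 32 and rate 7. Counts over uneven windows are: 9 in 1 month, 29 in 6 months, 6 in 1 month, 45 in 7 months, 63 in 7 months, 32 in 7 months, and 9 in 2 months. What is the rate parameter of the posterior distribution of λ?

Total count: 9 + 29 + 6 + 45 + 63 + 32 + 9 = 193.
Total exposure: 1 + 6 + 1 + 7 + 7 + 7 + 2 = 31 months.
Gamma(α, β) with Poisson data over total exposure Σt gives posterior Gamma(α+Σx, β+Σt) = Gamma(225, 38).

38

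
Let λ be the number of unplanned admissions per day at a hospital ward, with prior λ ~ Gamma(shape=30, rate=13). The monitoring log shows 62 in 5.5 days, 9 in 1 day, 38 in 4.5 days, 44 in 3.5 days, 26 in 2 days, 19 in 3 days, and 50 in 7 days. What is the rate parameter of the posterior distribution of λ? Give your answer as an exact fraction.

79/2

Total count: 62 + 9 + 38 + 44 + 26 + 19 + 50 = 248.
Total exposure: 5.5 + 1 + 4.5 + 3.5 + 2 + 3 + 7 = 26.5 days.
The Gamma prior is conjugate for the Poisson rate, so λ | data ~ Gamma(30+248, 13+26.5) = Gamma(278, 79/2).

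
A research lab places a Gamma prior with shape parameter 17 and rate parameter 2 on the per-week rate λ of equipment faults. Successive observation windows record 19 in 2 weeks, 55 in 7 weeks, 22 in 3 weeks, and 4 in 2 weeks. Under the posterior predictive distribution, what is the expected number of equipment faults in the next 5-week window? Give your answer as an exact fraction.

Total count: 19 + 55 + 22 + 4 = 100.
Total exposure: 2 + 7 + 3 + 2 = 14 weeks.
The Gamma prior is conjugate for the Poisson rate, so λ | data ~ Gamma(17+100, 2+14) = Gamma(117, 16).
Predictive mean over a 5-week window = T·E[λ|data] = 5·117/16 = 585/16.

585/16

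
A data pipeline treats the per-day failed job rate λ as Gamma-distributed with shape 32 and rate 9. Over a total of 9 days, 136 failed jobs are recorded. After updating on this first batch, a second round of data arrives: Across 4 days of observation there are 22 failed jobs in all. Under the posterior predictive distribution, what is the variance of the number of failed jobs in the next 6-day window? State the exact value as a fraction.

Total count 136 over total exposure 9 days.
After the first batch: Gamma(32 + 136, 9 + 9) = Gamma(168, 18).
Total count 22 over total exposure 4 days.
After the second batch: Gamma(168 + 22, 18 + 4) = Gamma(190, 22).
The posterior predictive for a window of length T is Negative Binomial with variance T·α'·(β'+T)/β'² = 6·190·28/484 = 7980/121.

7980/121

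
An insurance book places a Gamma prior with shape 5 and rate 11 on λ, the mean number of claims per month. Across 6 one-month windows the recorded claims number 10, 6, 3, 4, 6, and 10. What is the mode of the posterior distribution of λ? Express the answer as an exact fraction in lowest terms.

43/17

Total count: 10 + 6 + 3 + 4 + 6 + 10 = 39.
Total exposure: 6 months.
The Gamma prior is conjugate for the Poisson rate, so λ | data ~ Gamma(5+39, 11+6) = Gamma(44, 17).
Posterior mode = (α'−1)/β' = 43/17.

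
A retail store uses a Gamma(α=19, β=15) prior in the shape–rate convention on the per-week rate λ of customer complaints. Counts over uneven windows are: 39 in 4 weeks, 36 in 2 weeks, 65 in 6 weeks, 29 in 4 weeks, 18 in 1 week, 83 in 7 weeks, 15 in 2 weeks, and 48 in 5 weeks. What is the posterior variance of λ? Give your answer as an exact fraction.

Total count: 39 + 36 + 65 + 29 + 18 + 83 + 15 + 48 = 333.
Total exposure: 4 + 2 + 6 + 4 + 1 + 7 + 2 + 5 = 31 weeks.
The Gamma prior is conjugate for the Poisson rate, so λ | data ~ Gamma(19+333, 15+31) = Gamma(352, 46).
Posterior variance = α'/β'² = 352/2116 = 88/529.

88/529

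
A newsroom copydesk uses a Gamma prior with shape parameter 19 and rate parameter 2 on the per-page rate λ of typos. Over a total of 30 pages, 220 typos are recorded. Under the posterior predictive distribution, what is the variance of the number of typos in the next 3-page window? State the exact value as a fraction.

Total count 220 over total exposure 30 pages.
Posterior: α' = 19 + 220 = 239, β' = 2 + 30 = 32.
The posterior predictive for a window of length T is Negative Binomial with variance T·α'·(β'+T)/β'² = 3·239·35/1024 = 25095/1024.

25095/1024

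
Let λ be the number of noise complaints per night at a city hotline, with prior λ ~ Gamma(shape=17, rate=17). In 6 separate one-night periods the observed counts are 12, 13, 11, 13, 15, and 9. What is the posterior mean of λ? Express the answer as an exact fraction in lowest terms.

Total count: 12 + 13 + 11 + 13 + 15 + 9 = 73.
Total exposure: 6 nights.
Gamma(α, β) with Poisson data over total exposure Σt gives posterior Gamma(α+Σx, β+Σt) = Gamma(90, 23).
Posterior mean = α'/β' = 90/23.

90/23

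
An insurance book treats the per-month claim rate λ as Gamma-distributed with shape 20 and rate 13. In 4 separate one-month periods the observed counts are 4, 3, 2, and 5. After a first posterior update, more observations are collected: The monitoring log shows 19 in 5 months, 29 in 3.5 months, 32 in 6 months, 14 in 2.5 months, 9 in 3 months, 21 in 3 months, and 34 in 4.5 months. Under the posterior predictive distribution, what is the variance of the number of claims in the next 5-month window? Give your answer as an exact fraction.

Total count: 4 + 3 + 2 + 5 = 14.
Total exposure: 4 months.
After the first batch: Gamma(20 + 14, 13 + 4) = Gamma(34, 17).
Total count: 19 + 29 + 32 + 14 + 9 + 21 + 34 = 158.
Total exposure: 5 + 3.5 + 6 + 2.5 + 3 + 3 + 4.5 = 27.5 months.
After the second batch: Gamma(34 + 158, 17 + 27.5) = Gamma(192, 89/2).
The posterior predictive for a window of length T is Negative Binomial with variance T·α'·(β'+T)/β'² = 5·192·(99/2)/(7921/4) = 190080/7921.

190080/7921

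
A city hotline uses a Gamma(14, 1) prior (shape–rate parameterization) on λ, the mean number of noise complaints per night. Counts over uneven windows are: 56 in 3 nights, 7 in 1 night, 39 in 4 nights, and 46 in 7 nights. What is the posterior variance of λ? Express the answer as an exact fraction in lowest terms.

Total count: 56 + 7 + 39 + 46 = 148.
Total exposure: 3 + 1 + 4 + 7 = 15 nights.
Gamma(α, β) with Poisson data over total exposure Σt gives posterior Gamma(α+Σx, β+Σt) = Gamma(162, 16).
Posterior variance = α'/β'² = 162/256 = 81/128.

81/128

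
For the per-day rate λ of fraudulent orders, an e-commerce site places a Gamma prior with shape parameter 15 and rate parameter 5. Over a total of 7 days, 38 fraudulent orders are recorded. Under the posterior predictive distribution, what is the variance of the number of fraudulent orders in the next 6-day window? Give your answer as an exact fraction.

159/4

Total count 38 over total exposure 7 days.
Conjugate update: add total count to the shape and total exposure to the rate, giving Gamma(53, 12).
The posterior predictive for a window of length T is Negative Binomial with variance T·α'·(β'+T)/β'² = 6·53·18/144 = 159/4.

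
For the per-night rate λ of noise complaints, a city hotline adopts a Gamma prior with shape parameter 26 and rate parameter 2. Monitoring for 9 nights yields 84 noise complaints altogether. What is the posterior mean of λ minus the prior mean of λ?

Total count 84 over total exposure 9 nights.
Gamma(α, β) with Poisson data over total exposure Σt gives posterior Gamma(α+Σx, β+Σt) = Gamma(110, 11).
Posterior mean = 110/11 = 10; prior mean = 26/2 = 13. Difference = 10 − 13 = -3.

-3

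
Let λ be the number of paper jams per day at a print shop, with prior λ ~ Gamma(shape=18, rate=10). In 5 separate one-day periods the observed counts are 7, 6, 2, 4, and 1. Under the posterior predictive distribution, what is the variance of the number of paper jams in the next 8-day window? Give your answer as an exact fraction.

6992/225

Total count: 7 + 6 + 2 + 4 + 1 = 20.
Total exposure: 5 days.
By Gamma–Poisson conjugacy, the posterior is Gamma(α + Σx, β + Σt) = Gamma(18 + 20, 10 + 5) = Gamma(38, 15).
The posterior predictive for a window of length T is Negative Binomial with variance T·α'·(β'+T)/β'² = 8·38·23/225 = 6992/225.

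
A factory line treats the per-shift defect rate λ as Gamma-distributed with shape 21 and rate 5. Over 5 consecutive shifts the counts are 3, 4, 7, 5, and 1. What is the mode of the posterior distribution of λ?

Total count: 3 + 4 + 7 + 5 + 1 = 20.
Total exposure: 5 shifts.
Posterior: α' = 21 + 20 = 41, β' = 5 + 5 = 10.
Posterior mode = (α'−1)/β' = 40/10 = 4.

4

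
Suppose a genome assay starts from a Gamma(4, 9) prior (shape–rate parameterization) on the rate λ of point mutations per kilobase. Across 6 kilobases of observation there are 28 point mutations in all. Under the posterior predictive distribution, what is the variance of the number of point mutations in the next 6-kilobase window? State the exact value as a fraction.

448/25

Total count 28 over total exposure 6 kilobases.
Gamma(α, β) with Poisson data over total exposure Σt gives posterior Gamma(α+Σx, β+Σt) = Gamma(32, 15).
The posterior predictive for a window of length T is Negative Binomial with variance T·α'·(β'+T)/β'² = 6·32·21/225 = 448/25.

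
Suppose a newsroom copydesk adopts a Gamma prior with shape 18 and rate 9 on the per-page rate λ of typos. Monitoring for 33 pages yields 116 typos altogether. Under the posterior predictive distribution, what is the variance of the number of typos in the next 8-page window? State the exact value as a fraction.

13400/441

Total count 116 over total exposure 33 pages.
Posterior: α' = 18 + 116 = 134, β' = 9 + 33 = 42.
The posterior predictive for a window of length T is Negative Binomial with variance T·α'·(β'+T)/β'² = 8·134·50/1764 = 13400/441.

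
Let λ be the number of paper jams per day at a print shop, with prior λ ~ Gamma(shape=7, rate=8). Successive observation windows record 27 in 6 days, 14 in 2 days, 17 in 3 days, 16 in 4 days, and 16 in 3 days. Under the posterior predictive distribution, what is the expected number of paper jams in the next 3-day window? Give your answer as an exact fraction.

291/26

Total count: 27 + 14 + 17 + 16 + 16 = 90.
Total exposure: 6 + 2 + 3 + 4 + 3 = 18 days.
The Gamma prior is conjugate for the Poisson rate, so λ | data ~ Gamma(7+90, 8+18) = Gamma(97, 26).
Predictive mean over a 3-day window = T·E[λ|data] = 3·97/26 = 291/26.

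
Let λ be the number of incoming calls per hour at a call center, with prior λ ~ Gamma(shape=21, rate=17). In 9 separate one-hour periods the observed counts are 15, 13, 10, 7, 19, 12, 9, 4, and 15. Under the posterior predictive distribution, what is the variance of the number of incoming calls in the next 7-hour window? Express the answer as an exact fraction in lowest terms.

28875/676

Total count: 15 + 13 + 10 + 7 + 19 + 12 + 9 + 4 + 15 = 104.
Total exposure: 9 hours.
By Gamma–Poisson conjugacy, the posterior is Gamma(α + Σx, β + Σt) = Gamma(21 + 104, 17 + 9) = Gamma(125, 26).
The posterior predictive for a window of length T is Negative Binomial with variance T·α'·(β'+T)/β'² = 7·125·33/676 = 28875/676.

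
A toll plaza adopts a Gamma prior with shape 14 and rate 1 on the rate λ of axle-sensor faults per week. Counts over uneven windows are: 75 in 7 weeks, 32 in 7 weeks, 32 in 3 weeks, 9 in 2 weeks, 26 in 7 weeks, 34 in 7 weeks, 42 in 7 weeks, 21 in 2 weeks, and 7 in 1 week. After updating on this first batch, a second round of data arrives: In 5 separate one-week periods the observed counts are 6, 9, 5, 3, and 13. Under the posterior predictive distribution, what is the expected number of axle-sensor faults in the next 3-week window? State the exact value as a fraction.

Total count: 75 + 32 + 32 + 9 + 26 + 34 + 42 + 21 + 7 = 278.
Total exposure: 7 + 7 + 3 + 2 + 7 + 7 + 7 + 2 + 1 = 43 weeks.
After the first batch: Gamma(14 + 278, 1 + 43) = Gamma(292, 44).
Total count: 6 + 9 + 5 + 3 + 13 = 36.
Total exposure: 5 weeks.
After the second batch: Gamma(292 + 36, 44 + 5) = Gamma(328, 49).
Predictive mean over a 3-week window = T·E[λ|data] = 3·328/49 = 984/49.

984/49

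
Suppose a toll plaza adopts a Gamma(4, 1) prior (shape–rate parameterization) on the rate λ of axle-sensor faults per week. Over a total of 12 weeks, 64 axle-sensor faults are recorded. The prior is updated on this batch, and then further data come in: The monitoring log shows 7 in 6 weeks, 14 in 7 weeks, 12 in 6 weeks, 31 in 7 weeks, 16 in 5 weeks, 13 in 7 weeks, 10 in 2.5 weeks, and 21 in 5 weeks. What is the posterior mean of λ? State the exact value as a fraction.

Total count 64 over total exposure 12 weeks.
After the first batch: Gamma(4 + 64, 1 + 12) = Gamma(68, 13).
Total count: 7 + 14 + 12 + 31 + 16 + 13 + 10 + 21 = 124.
Total exposure: 6 + 7 + 6 + 7 + 5 + 7 + 2.5 + 5 = 45.5 weeks.
After the second batch: Gamma(68 + 124, 13 + 45.5) = Gamma(192, 117/2).
Posterior mean = α'/β' = 192/(117/2) = 128/39.

128/39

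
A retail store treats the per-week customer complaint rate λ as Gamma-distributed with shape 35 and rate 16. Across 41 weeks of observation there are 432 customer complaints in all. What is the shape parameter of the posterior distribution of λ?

467

Total count 432 over total exposure 41 weeks.
Gamma(α, β) with Poisson data over total exposure Σt gives posterior Gamma(α+Σx, β+Σt) = Gamma(467, 57).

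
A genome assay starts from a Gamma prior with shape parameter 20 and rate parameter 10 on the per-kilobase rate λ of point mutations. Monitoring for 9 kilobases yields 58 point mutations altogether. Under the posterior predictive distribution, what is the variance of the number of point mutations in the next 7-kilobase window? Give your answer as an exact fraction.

14196/361

Total count 58 over total exposure 9 kilobases.
Posterior: α' = 20 + 58 = 78, β' = 10 + 9 = 19.
The posterior predictive for a window of length T is Negative Binomial with variance T·α'·(β'+T)/β'² = 7·78·26/361 = 14196/361.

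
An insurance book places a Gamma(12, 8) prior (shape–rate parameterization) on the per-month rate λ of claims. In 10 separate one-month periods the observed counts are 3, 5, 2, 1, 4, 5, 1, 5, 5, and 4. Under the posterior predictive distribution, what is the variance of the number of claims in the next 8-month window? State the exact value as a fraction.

Total count: 3 + 5 + 2 + 1 + 4 + 5 + 1 + 5 + 5 + 4 = 35.
Total exposure: 10 months.
Gamma(α, β) with Poisson data over total exposure Σt gives posterior Gamma(α+Σx, β+Σt) = Gamma(47, 18).
The posterior predictive for a window of length T is Negative Binomial with variance T·α'·(β'+T)/β'² = 8·47·26/324 = 2444/81.

2444/81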